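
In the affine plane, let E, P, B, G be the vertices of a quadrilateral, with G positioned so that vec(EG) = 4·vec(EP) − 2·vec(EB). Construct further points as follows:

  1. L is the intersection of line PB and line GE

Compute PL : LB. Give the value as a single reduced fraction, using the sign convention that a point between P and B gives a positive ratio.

PL:LB = -1/2

Set E = (0, 0), P = (1, 0), B = (0, 1), G = (4, -2); any affine frame gives the same invariant.
1. L is the intersection of line PB and line GE ⇒ L = (2, -1)
L = P + t·(B−P) with t = -1, so PL:LB = t:(1−t) = -1:2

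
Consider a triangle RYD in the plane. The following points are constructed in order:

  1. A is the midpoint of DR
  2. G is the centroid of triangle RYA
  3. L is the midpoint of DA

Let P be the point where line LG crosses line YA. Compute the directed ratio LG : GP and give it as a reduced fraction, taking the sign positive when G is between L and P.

Work in coordinates with R = (0, 0), Y = (1, 0), D = (0, 1).
1. A is the midpoint of DR ⇒ A = (0, 1/2)
2. G is the centroid of triangle RYA ⇒ G = (1/3, 1/6)
3. L is the midpoint of DA ⇒ L = (0, 3/4)
line LG meets YA at P = (1/5, 2/5)
G = L + t·(P−L) with t = 5/3, so LG:GP = 5/3:-2/3

LG:GP = -5/2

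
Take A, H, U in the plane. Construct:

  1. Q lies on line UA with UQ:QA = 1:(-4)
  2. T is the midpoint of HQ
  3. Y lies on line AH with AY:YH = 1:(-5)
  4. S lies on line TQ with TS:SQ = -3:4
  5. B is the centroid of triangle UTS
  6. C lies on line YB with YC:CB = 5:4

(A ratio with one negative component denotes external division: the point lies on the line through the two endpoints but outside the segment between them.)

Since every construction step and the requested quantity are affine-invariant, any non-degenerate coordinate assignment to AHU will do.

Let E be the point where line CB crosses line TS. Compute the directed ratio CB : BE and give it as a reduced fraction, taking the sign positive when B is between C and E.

CB:BE = 56/9

Assign A = (0, 0), H = (1, 0), U = (0, 1) — the answer is frame-independent, so this choice is without loss of generality.
1. Q lies on line UA with UQ:QA = 1:(-4) ⇒ Q = (0, 4/3)
2. T is the midpoint of HQ ⇒ T = (1/2, 2/3)
3. Y lies on line AH with AY:YH = 1:(-5) ⇒ Y = (-1/4, 0)
4. S lies on line TQ with TS:SQ = -3:4 ⇒ S = (2, -4/3)
5. B is the centroid of triangle UTS ⇒ B = (5/6, 1/9)
6. C lies on line YB with YC:CB = 5:4 ⇒ C = (19/54, 5/81)
line CB meets TS at E = (51/56, 5/42)
B = C + t·(E−C) with t = 56/65, so CB:BE = 56/65:9/65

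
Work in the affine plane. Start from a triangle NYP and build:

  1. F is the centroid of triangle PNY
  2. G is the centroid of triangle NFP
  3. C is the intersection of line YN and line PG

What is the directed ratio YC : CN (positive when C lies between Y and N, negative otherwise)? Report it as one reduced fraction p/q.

Work in coordinates with N = (0, 0), Y = (1, 0), P = (0, 1).
1. F is the centroid of triangle PNY ⇒ F = (1/3, 1/3)
2. G is the centroid of triangle NFP ⇒ G = (1/9, 4/9)
3. C is the intersection of line YN and line PG ⇒ C = (1/5, 0)
C = Y + t·(N−Y) with t = 4/5, so YC:CN = t:(1−t) = 4/5:1/5

YC:CN = 4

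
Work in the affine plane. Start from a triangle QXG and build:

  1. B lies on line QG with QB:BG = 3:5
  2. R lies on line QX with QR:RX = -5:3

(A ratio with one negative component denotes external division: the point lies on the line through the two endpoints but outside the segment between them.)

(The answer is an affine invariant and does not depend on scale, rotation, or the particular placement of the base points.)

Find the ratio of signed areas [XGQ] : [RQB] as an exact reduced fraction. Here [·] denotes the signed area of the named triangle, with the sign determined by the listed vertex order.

Set Q = (0, 0), X = (1, 0), G = (0, 1); any affine frame gives the same invariant.
1. B lies on line QG with QB:BG = 3:5 ⇒ B = (0, 3/8)
2. R lies on line QX with QR:RX = -5:3 ⇒ R = (5/2, 0)
2·[XGQ] = 1, 2·[RQB] = -15/16
[XGQ]:[RQB] = 1:-15/16 = -16/15

[XGQ]:[RQB] = -16/15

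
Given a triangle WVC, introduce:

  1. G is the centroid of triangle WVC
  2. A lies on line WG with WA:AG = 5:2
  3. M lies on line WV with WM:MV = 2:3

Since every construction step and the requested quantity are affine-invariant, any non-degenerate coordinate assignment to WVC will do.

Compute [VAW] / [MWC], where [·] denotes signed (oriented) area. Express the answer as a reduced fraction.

[VAW]:[MWC] = -25/42

Set W = (0, 0), V = (1, 0), C = (0, 1); any affine frame gives the same invariant.
1. G is the centroid of triangle WVC ⇒ G = (1/3, 1/3)
2. A lies on line WG with WA:AG = 5:2 ⇒ A = (5/21, 5/21)
3. M lies on line WV with WM:MV = 2:3 ⇒ M = (2/5, 0)
2·[VAW] = 5/21, 2·[MWC] = -2/5
[VAW]:[MWC] = 5/21:-2/5 = -25/42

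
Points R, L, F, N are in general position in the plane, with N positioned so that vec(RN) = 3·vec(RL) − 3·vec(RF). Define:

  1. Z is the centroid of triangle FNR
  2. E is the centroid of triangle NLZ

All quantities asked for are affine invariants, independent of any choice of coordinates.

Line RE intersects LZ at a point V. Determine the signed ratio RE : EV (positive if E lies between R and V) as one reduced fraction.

Choose coordinates R = (0, 0), L = (1, 0), F = (0, 1), N = (3, -3).
1. Z is the centroid of triangle FNR ⇒ Z = (1, -2/3)
2. E is the centroid of triangle NLZ ⇒ E = (5/3, -11/9)
line RE meets LZ at V = (1, -11/15)
E = R + t·(V−R) with t = 5/3, so RE:EV = 5/3:-2/3

RE:EV = -5/2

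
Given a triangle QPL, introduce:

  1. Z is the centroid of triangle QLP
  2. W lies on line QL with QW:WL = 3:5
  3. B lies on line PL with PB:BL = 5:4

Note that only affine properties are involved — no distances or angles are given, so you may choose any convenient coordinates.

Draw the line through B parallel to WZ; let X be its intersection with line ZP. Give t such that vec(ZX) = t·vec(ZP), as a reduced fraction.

Set Q = (0, 0), P = (1, 0), L = (0, 1); any affine frame gives the same invariant.
1. Z is the centroid of triangle QLP ⇒ Z = (1/3, 1/3)
2. W lies on line QL with QW:WL = 3:5 ⇒ W = (0, 3/8)
3. B lies on line PL with PB:BL = 5:4 ⇒ B = (4/9, 5/9)
through B parallel to WZ: direction (1/3, -1/24); meets ZP at X = (-8/27, 35/54)
X = Z + t·(P−Z) with t = -17/18

t = -17/18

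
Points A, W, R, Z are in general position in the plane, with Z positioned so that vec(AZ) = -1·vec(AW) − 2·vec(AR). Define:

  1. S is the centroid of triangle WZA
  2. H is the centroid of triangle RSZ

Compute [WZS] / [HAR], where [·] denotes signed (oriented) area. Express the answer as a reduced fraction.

[WZS]:[HAR] = -2

Choose coordinates A = (0, 0), W = (1, 0), R = (0, 1), Z = (-1, -2).
1. S is the centroid of triangle WZA ⇒ S = (0, -2/3)
2. H is the centroid of triangle RSZ ⇒ H = (-1/3, -5/9)
2·[WZS] = -2/3, 2·[HAR] = 1/3
[WZS]:[HAR] = -2/3:1/3 = -2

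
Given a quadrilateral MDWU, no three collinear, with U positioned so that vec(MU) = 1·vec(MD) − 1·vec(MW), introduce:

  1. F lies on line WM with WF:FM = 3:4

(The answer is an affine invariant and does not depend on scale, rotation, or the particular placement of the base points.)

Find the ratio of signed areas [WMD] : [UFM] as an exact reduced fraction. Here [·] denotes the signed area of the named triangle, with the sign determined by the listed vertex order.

Choose coordinates M = (0, 0), D = (1, 0), W = (0, 1), U = (1, -1).
1. F lies on line WM with WF:FM = 3:4 ⇒ F = (0, 4/7)
2·[WMD] = 1, 2·[UFM] = 4/7
[WMD]:[UFM] = 1:4/7 = 7/4

[WMD]:[UFM] = 7/4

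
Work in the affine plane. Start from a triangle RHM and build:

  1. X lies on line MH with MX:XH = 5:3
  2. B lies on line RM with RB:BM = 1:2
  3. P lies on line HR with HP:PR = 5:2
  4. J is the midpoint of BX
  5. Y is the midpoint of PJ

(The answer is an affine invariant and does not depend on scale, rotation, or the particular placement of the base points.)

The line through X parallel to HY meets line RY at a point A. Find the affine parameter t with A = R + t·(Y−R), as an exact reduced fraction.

Set R = (0, 0), H = (1, 0), M = (0, 1); any affine frame gives the same invariant.
1. X lies on line MH with MX:XH = 5:3 ⇒ X = (5/8, 3/8)
2. B lies on line RM with RB:BM = 1:2 ⇒ B = (0, 1/3)
3. P lies on line HR with HP:PR = 5:2 ⇒ P = (2/7, 0)
4. J is the midpoint of BX ⇒ J = (5/16, 17/48)
5. Y is the midpoint of PJ ⇒ Y = (67/224, 17/96)
through X parallel to HY: direction (-157/224, 17/96); meets RY at A = (16817/26656, 251/672)
A = R + t·(Y−R) with t = 251/119

t = 251/119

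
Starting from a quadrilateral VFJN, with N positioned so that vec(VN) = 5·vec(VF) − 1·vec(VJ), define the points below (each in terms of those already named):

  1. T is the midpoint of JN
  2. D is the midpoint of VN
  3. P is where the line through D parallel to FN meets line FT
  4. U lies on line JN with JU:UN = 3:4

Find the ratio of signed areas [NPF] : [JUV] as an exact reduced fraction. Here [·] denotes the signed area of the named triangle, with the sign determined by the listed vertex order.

Work in coordinates with V = (0, 0), F = (1, 0), J = (0, 1), N = (5, -1).
1. T is the midpoint of JN ⇒ T = (5/2, 0)
2. D is the midpoint of VN ⇒ D = (5/2, -1/2)
3. P is where the line through D parallel to FN meets line FT ⇒ P = (1/2, 0)
4. U lies on line JN with JU:UN = 3:4 ⇒ U = (15/7, 1/7)
2·[NPF] = -1/2, 2·[JUV] = -15/7
[NPF]:[JUV] = -1/2:-15/7 = 7/30

[NPF]:[JUV] = 7/30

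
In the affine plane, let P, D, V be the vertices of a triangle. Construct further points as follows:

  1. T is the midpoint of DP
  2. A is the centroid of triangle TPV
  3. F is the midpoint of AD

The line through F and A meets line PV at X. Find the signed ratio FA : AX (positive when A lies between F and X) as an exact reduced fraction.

Choose coordinates P = (0, 0), D = (1, 0), V = (0, 1).
1. T is the midpoint of DP ⇒ T = (1/2, 0)
2. A is the centroid of triangle TPV ⇒ A = (1/6, 1/3)
3. F is the midpoint of AD ⇒ F = (7/12, 1/6)
line FA meets PV at X = (0, 2/5)
A = F + t·(X−F) with t = 5/7, so FA:AX = 5/7:2/7

FA:AX = 5/2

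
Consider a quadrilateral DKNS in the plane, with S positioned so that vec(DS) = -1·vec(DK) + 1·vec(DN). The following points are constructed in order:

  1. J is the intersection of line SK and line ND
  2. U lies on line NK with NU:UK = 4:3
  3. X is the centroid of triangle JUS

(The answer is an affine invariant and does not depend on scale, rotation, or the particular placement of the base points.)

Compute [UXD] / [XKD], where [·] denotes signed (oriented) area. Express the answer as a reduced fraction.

[UXD]:[XKD] = -2/3

Work in coordinates with D = (0, 0), K = (1, 0), N = (0, 1), S = (-1, 1).
1. J is the intersection of line SK and line ND ⇒ J = (0, 1/2)
2. U lies on line NK with NU:UK = 4:3 ⇒ U = (4/7, 3/7)
3. X is the centroid of triangle JUS ⇒ X = (-1/7, 9/14)
2·[UXD] = 3/7, 2·[XKD] = -9/14
[UXD]:[XKD] = 3/7:-9/14 = -2/3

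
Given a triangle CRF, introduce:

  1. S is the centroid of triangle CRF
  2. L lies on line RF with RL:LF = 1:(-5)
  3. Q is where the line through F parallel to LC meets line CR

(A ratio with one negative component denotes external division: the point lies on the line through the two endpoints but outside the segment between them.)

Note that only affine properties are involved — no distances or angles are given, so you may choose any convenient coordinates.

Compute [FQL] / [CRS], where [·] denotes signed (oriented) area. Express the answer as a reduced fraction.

Choose coordinates C = (0, 0), R = (1, 0), F = (0, 1).
1. S is the centroid of triangle CRF ⇒ S = (1/3, 1/3)
2. L lies on line RF with RL:LF = 1:(-5) ⇒ L = (5/4, -1/4)
3. Q is where the line through F parallel to LC meets line CR ⇒ Q = (5, 0)
2·[FQL] = -5, 2·[CRS] = 1/3
[FQL]:[CRS] = -5:1/3 = -15

[FQL]:[CRS] = -15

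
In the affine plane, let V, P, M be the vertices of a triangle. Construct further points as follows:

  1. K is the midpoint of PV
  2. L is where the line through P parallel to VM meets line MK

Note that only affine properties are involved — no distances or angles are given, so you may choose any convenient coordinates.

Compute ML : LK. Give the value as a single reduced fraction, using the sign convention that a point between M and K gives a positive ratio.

Assign V = (0, 0), P = (1, 0), M = (0, 1) — the answer is frame-independent, so this choice is without loss of generality.
1. K is the midpoint of PV ⇒ K = (1/2, 0)
2. L is where the line through P parallel to VM meets line MK ⇒ L = (1, -1)
L = M + t·(K−M) with t = 2, so ML:LK = t:(1−t) = 2:-1

ML:LK = -2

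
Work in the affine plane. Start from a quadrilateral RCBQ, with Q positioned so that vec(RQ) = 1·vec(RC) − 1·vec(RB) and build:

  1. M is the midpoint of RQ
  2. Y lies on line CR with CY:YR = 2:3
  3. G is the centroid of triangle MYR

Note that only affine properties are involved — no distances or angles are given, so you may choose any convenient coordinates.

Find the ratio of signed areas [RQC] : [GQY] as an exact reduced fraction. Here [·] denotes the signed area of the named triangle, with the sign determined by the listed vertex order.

Choose coordinates R = (0, 0), C = (1, 0), B = (0, 1), Q = (1, -1).
1. M is the midpoint of RQ ⇒ M = (1/2, -1/2)
2. Y lies on line CR with CY:YR = 2:3 ⇒ Y = (3/5, 0)
3. G is the centroid of triangle MYR ⇒ G = (11/30, -1/6)
2·[RQC] = 1, 2·[GQY] = 3/10
[RQC]:[GQY] = 1:3/10 = 10/3

[RQC]:[GQY] = 10/3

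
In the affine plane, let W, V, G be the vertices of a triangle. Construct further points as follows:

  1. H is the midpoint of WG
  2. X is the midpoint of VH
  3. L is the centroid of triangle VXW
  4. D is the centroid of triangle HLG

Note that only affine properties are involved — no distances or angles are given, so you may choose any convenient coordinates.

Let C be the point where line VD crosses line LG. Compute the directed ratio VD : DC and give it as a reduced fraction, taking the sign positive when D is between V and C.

VD:DC = -6

Choose coordinates W = (0, 0), V = (1, 0), G = (0, 1).
1. H is the midpoint of WG ⇒ H = (0, 1/2)
2. X is the midpoint of VH ⇒ X = (1/2, 1/4)
3. L is the centroid of triangle VXW ⇒ L = (1/2, 1/12)
4. D is the centroid of triangle HLG ⇒ D = (1/6, 19/36)
line VD meets LG at C = (11/36, 95/216)
D = V + t·(C−V) with t = 6/5, so VD:DC = 6/5:-1/5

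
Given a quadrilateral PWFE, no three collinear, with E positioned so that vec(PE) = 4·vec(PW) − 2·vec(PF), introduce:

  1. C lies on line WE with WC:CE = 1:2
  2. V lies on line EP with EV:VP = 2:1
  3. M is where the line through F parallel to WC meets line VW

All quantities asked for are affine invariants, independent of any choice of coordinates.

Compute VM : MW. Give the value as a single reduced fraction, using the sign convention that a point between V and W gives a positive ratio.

VM:MW = -7/3

Choose coordinates P = (0, 0), W = (1, 0), F = (0, 1), E = (4, -2).
1. C lies on line WE with WC:CE = 1:2 ⇒ C = (2, -2/3)
2. V lies on line EP with EV:VP = 2:1 ⇒ V = (4/3, -2/3)
3. M is where the line through F parallel to WC meets line VW ⇒ M = (3/4, 1/2)
M = V + t·(W−V) with t = 7/4, so VM:MW = t:(1−t) = 7/4:-3/4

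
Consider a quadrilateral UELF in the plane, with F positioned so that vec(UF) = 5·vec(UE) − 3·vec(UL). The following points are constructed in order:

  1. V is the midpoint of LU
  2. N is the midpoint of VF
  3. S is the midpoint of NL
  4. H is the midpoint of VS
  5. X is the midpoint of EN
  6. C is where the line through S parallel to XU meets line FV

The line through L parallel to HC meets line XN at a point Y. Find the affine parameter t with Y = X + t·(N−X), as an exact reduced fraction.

Assign U = (0, 0), E = (1, 0), L = (0, 1), F = (5, -3) — the answer is frame-independent, so this choice is without loss of generality.
1. V is the midpoint of LU ⇒ V = (0, 1/2)
2. N is the midpoint of VF ⇒ N = (5/2, -5/4)
3. S is the midpoint of NL ⇒ S = (5/4, -1/8)
4. H is the midpoint of VS ⇒ H = (5/8, 3/16)
5. X is the midpoint of EN ⇒ X = (7/4, -5/8)
6. C is where the line through S parallel to XU meets line FV ⇒ C = (25/48, 13/96)
through L parallel to HC: direction (-5/48, -5/96); meets XN at Y = (-1/8, 15/16)
Y = X + t·(N−X) with t = -5/2

t = -5/2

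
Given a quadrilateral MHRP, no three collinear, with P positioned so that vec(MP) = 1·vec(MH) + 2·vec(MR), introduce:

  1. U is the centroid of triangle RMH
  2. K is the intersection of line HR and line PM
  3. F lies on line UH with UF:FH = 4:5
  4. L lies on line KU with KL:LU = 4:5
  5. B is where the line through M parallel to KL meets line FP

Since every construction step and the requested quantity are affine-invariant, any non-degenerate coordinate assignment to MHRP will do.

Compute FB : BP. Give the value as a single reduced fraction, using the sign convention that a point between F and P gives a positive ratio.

Work in coordinates with M = (0, 0), H = (1, 0), R = (0, 1), P = (1, 2).
1. U is the centroid of triangle RMH ⇒ U = (1/3, 1/3)
2. K is the intersection of line HR and line PM ⇒ K = (1/3, 2/3)
3. F lies on line UH with UF:FH = 4:5 ⇒ F = (17/27, 5/27)
4. L lies on line KU with KL:LU = 4:5 ⇒ L = (1/3, 14/27)
5. B is where the line through M parallel to KL meets line FP ⇒ B = (0, -29/10)
B = F + t·(P−F) with t = -17/10, so FB:BP = t:(1−t) = -17/10:27/10

FB:BP = -17/27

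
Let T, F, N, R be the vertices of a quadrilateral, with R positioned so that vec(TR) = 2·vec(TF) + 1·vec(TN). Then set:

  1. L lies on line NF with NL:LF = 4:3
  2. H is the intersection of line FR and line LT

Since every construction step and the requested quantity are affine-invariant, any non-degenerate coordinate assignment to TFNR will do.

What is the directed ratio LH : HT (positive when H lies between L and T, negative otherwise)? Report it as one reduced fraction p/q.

LH:HT = -6/7

Assign T = (0, 0), F = (1, 0), N = (0, 1), R = (2, 1) — the answer is frame-independent, so this choice is without loss of generality.
1. L lies on line NF with NL:LF = 4:3 ⇒ L = (4/7, 3/7)
2. H is the intersection of line FR and line LT ⇒ H = (4, 3)
H = L + t·(T−L) with t = -6, so LH:HT = t:(1−t) = -6:7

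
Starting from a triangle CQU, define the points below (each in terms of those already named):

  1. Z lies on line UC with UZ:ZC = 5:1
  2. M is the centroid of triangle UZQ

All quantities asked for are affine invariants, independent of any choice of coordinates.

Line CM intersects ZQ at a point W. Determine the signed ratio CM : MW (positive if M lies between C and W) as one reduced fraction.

Work in coordinates with C = (0, 0), Q = (1, 0), U = (0, 1).
1. Z lies on line UC with UZ:ZC = 5:1 ⇒ Z = (0, 1/6)
2. M is the centroid of triangle UZQ ⇒ M = (1/3, 7/18)
line CM meets ZQ at W = (1/8, 7/48)
M = C + t·(W−C) with t = 8/3, so CM:MW = 8/3:-5/3

CM:MW = -8/5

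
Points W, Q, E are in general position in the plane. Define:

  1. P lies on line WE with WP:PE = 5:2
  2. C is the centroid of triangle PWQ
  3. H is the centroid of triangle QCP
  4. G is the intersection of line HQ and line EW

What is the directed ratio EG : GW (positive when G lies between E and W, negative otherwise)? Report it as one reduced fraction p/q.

Choose coordinates W = (0, 0), Q = (1, 0), E = (0, 1).
1. P lies on line WE with WP:PE = 5:2 ⇒ P = (0, 5/7)
2. C is the centroid of triangle PWQ ⇒ C = (1/3, 5/21)
3. H is the centroid of triangle QCP ⇒ H = (4/9, 20/63)
4. G is the intersection of line HQ and line EW ⇒ G = (0, 4/7)
G = E + t·(W−E) with t = 3/7, so EG:GW = t:(1−t) = 3/7:4/7

EG:GW = 3/4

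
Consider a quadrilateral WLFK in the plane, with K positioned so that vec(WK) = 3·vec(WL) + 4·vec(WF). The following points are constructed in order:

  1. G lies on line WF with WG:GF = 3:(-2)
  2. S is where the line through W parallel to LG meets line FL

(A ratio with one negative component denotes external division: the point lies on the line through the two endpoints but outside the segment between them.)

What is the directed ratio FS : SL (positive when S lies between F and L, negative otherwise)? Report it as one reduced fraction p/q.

Assign W = (0, 0), L = (1, 0), F = (0, 1), K = (3, 4) — the answer is frame-independent, so this choice is without loss of generality.
1. G lies on line WF with WG:GF = 3:(-2) ⇒ G = (0, 3)
2. S is where the line through W parallel to LG meets line FL ⇒ S = (-1/2, 3/2)
S = F + t·(L−F) with t = -1/2, so FS:SL = t:(1−t) = -1/2:3/2

FS:SL = -1/3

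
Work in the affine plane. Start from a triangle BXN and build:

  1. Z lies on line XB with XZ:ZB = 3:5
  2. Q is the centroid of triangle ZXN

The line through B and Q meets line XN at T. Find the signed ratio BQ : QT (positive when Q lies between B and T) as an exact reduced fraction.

BQ:QT = 7

Choose coordinates B = (0, 0), X = (1, 0), N = (0, 1).
1. Z lies on line XB with XZ:ZB = 3:5 ⇒ Z = (5/8, 0)
2. Q is the centroid of triangle ZXN ⇒ Q = (13/24, 1/3)
line BQ meets XN at T = (13/21, 8/21)
Q = B + t·(T−B) with t = 7/8, so BQ:QT = 7/8:1/8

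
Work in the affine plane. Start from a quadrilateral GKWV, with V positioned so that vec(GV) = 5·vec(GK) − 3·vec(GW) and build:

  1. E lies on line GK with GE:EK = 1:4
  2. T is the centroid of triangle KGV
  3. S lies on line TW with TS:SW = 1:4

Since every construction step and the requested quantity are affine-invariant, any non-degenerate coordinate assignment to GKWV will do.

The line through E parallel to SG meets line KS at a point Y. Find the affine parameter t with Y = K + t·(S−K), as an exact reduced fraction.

t = 4/5

Choose coordinates G = (0, 0), K = (1, 0), W = (0, 1), V = (5, -3).
1. E lies on line GK with GE:EK = 1:4 ⇒ E = (1/5, 0)
2. T is the centroid of triangle KGV ⇒ T = (2, -1)
3. S lies on line TW with TS:SW = 1:4 ⇒ S = (8/5, -3/5)
through E parallel to SG: direction (-8/5, 3/5); meets KS at Y = (37/25, -12/25)
Y = K + t·(S−K) with t = 4/5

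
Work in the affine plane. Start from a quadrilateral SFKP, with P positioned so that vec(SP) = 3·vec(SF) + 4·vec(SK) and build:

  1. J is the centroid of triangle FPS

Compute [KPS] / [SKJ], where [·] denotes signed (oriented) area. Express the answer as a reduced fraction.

[KPS]:[SKJ] = 9/4

Choose coordinates S = (0, 0), F = (1, 0), K = (0, 1), P = (3, 4).
1. J is the centroid of triangle FPS ⇒ J = (4/3, 4/3)
2·[KPS] = -3, 2·[SKJ] = -4/3
[KPS]:[SKJ] = -3:-4/3 = 9/4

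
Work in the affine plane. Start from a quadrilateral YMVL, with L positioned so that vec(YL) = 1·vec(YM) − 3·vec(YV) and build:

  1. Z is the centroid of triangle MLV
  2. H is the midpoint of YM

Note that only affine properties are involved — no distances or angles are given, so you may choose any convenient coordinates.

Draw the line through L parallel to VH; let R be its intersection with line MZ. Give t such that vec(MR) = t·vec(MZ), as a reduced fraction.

t = 9/4

Set Y = (0, 0), M = (1, 0), V = (0, 1), L = (1, -3); any affine frame gives the same invariant.
1. Z is the centroid of triangle MLV ⇒ Z = (2/3, -2/3)
2. H is the midpoint of YM ⇒ H = (1/2, 0)
through L parallel to VH: direction (1/2, -1); meets MZ at R = (1/4, -3/2)
R = M + t·(Z−M) with t = 9/4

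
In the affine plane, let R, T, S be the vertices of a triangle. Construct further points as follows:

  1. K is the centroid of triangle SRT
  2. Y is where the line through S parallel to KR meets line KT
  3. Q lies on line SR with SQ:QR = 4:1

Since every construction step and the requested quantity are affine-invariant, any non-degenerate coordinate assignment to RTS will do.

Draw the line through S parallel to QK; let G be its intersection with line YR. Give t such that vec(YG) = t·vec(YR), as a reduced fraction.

Work in coordinates with R = (0, 0), T = (1, 0), S = (0, 1).
1. K is the centroid of triangle SRT ⇒ K = (1/3, 1/3)
2. Y is where the line through S parallel to KR meets line KT ⇒ Y = (-1/3, 2/3)
3. Q lies on line SR with SQ:QR = 4:1 ⇒ Q = (0, 1/5)
through S parallel to QK: direction (1/3, 2/15); meets YR at G = (-5/12, 5/6)
G = Y + t·(R−Y) with t = -1/4

t = -1/4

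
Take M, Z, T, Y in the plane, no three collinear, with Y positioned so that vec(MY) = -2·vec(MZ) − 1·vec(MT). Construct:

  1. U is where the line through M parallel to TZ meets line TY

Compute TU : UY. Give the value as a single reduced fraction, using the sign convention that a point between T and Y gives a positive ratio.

TU:UY = 1/3

Assign M = (0, 0), Z = (1, 0), T = (0, 1), Y = (-2, -1) — the answer is frame-independent, so this choice is without loss of generality.
1. U is where the line through M parallel to TZ meets line TY ⇒ U = (-1/2, 1/2)
U = T + t·(Y−T) with t = 1/4, so TU:UY = t:(1−t) = 1/4:3/4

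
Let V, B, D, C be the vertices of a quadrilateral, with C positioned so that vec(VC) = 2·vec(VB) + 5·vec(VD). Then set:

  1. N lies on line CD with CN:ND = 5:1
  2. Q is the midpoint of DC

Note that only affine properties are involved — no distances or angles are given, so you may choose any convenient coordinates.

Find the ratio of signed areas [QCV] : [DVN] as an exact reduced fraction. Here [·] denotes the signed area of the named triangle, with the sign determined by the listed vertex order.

Set V = (0, 0), B = (1, 0), D = (0, 1), C = (2, 5); any affine frame gives the same invariant.
1. N lies on line CD with CN:ND = 5:1 ⇒ N = (1/3, 5/3)
2. Q is the midpoint of DC ⇒ Q = (1, 3)
2·[QCV] = -1, 2·[DVN] = 1/3
[QCV]:[DVN] = -1:1/3 = -3

[QCV]:[DVN] = -3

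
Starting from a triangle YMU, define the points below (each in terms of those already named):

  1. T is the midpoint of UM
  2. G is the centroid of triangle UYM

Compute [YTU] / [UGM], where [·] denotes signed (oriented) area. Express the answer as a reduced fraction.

[YTU]:[UGM] = 3/2

Work in coordinates with Y = (0, 0), M = (1, 0), U = (0, 1).
1. T is the midpoint of UM ⇒ T = (1/2, 1/2)
2. G is the centroid of triangle UYM ⇒ G = (1/3, 1/3)
2·[YTU] = 1/2, 2·[UGM] = 1/3
[YTU]:[UGM] = 1/2:1/3 = 3/2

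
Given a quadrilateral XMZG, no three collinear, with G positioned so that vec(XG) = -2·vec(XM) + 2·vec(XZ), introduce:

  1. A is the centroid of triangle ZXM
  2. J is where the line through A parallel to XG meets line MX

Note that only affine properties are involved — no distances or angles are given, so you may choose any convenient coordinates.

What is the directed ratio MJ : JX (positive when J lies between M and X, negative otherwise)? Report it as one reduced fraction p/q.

MJ:JX = 1/2

Choose coordinates X = (0, 0), M = (1, 0), Z = (0, 1), G = (-2, 2).
1. A is the centroid of triangle ZXM ⇒ A = (1/3, 1/3)
2. J is where the line through A parallel to XG meets line MX ⇒ J = (2/3, 0)
J = M + t·(X−M) with t = 1/3, so MJ:JX = t:(1−t) = 1/3:2/3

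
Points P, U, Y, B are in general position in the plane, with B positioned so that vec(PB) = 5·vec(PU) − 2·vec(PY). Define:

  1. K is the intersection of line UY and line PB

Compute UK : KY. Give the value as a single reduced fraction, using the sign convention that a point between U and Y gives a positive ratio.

UK:KY = -2/5

Work in coordinates with P = (0, 0), U = (1, 0), Y = (0, 1), B = (5, -2).
1. K is the intersection of line UY and line PB ⇒ K = (5/3, -2/3)
K = U + t·(Y−U) with t = -2/3, so UK:KY = t:(1−t) = -2/3:5/3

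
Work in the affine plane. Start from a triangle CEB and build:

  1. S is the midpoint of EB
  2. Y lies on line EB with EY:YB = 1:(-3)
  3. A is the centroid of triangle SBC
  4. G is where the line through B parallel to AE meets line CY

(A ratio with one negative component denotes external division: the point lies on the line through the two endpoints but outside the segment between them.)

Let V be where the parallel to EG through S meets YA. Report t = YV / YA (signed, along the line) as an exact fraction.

t = 18/13

Choose coordinates C = (0, 0), E = (1, 0), B = (0, 1).
1. S is the midpoint of EB ⇒ S = (1/2, 1/2)
2. Y lies on line EB with EY:YB = 1:(-3) ⇒ Y = (3/2, -1/2)
3. A is the centroid of triangle SBC ⇒ A = (1/6, 1/2)
4. G is where the line through B parallel to AE meets line CY ⇒ G = (15/4, -5/4)
through S parallel to EG: direction (11/4, -5/4); meets YA at V = (-9/26, 23/26)
V = Y + t·(A−Y) with t = 18/13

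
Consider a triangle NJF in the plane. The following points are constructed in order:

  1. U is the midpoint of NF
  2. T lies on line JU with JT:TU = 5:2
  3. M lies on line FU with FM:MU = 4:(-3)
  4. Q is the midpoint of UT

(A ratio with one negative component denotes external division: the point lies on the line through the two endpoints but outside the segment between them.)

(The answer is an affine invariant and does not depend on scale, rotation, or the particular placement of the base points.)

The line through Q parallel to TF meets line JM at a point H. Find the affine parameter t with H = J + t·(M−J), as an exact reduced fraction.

Set N = (0, 0), J = (1, 0), F = (0, 1); any affine frame gives the same invariant.
1. U is the midpoint of NF ⇒ U = (0, 1/2)
2. T lies on line JU with JT:TU = 5:2 ⇒ T = (2/7, 5/14)
3. M lies on line FU with FM:MU = 4:(-3) ⇒ M = (0, -1)
4. Q is the midpoint of UT ⇒ Q = (1/7, 3/7)
through Q parallel to TF: direction (-2/7, 9/14); meets JM at H = (7/13, -6/13)
H = J + t·(M−J) with t = 6/13

t = 6/13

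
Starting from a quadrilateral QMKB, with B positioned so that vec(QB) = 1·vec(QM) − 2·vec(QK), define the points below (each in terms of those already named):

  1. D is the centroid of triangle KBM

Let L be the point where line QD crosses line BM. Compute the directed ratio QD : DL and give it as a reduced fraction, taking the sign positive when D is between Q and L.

QD:DL = 2

Work in coordinates with Q = (0, 0), M = (1, 0), K = (0, 1), B = (1, -2).
1. D is the centroid of triangle KBM ⇒ D = (2/3, -1/3)
line QD meets BM at L = (1, -1/2)
D = Q + t·(L−Q) with t = 2/3, so QD:DL = 2/3:1/3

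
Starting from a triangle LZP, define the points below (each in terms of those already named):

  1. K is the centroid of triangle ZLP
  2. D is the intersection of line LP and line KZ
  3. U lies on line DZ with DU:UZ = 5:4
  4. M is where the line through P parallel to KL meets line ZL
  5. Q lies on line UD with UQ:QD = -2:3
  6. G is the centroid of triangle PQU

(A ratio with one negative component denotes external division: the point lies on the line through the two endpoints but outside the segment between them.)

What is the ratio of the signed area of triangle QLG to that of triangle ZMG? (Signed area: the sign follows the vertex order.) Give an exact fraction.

Work in coordinates with L = (0, 0), Z = (1, 0), P = (0, 1).
1. K is the centroid of triangle ZLP ⇒ K = (1/3, 1/3)
2. D is the intersection of line LP and line KZ ⇒ D = (0, 1/2)
3. U lies on line DZ with DU:UZ = 5:4 ⇒ U = (5/9, 2/9)
4. M is where the line through P parallel to KL meets line ZL ⇒ M = (-1, 0)
5. Q lies on line UD with UQ:QD = -2:3 ⇒ Q = (5/3, -1/3)
6. G is the centroid of triangle PQU ⇒ G = (20/27, 8/27)
2·[QLG] = -20/27, 2·[ZMG] = -16/27
[QLG]:[ZMG] = -20/27:-16/27 = 5/4

[QLG]:[ZMG] = 5/4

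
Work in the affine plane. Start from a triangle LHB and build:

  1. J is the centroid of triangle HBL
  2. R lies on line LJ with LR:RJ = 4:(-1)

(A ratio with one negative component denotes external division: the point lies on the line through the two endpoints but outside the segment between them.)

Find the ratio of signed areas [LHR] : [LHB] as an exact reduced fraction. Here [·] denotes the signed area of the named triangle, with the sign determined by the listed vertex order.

Assign L = (0, 0), H = (1, 0), B = (0, 1) — the answer is frame-independent, so this choice is without loss of generality.
1. J is the centroid of triangle HBL ⇒ J = (1/3, 1/3)
2. R lies on line LJ with LR:RJ = 4:(-1) ⇒ R = (4/9, 4/9)
2·[LHR] = 4/9, 2·[LHB] = 1
[LHR]:[LHB] = 4/9:1 = 4/9

[LHR]:[LHB] = 4/9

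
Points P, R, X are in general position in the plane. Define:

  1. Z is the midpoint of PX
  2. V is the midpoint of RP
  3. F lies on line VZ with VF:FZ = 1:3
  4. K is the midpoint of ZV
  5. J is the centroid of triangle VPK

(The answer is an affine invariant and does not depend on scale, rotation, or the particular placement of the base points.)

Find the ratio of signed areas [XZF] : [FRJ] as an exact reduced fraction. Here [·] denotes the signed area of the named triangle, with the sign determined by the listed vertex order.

[XZF]:[FRJ] = -9/2

Work in coordinates with P = (0, 0), R = (1, 0), X = (0, 1).
1. Z is the midpoint of PX ⇒ Z = (0, 1/2)
2. V is the midpoint of RP ⇒ V = (1/2, 0)
3. F lies on line VZ with VF:FZ = 1:3 ⇒ F = (3/8, 1/8)
4. K is the midpoint of ZV ⇒ K = (1/4, 1/4)
5. J is the centroid of triangle VPK ⇒ J = (1/4, 1/12)
2·[XZF] = 3/16, 2·[FRJ] = -1/24
[XZF]:[FRJ] = 3/16:-1/24 = -9/2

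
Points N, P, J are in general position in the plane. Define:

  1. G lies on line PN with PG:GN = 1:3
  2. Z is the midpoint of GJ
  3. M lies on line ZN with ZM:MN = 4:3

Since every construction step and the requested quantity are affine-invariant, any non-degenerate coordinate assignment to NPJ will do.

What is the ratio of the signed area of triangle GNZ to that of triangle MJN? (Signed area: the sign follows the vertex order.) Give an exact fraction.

Set N = (0, 0), P = (1, 0), J = (0, 1); any affine frame gives the same invariant.
1. G lies on line PN with PG:GN = 1:3 ⇒ G = (3/4, 0)
2. Z is the midpoint of GJ ⇒ Z = (3/8, 1/2)
3. M lies on line ZN with ZM:MN = 4:3 ⇒ M = (9/56, 3/14)
2·[GNZ] = -3/8, 2·[MJN] = 9/56
[GNZ]:[MJN] = -3/8:9/56 = -7/3

[GNZ]:[MJN] = -7/3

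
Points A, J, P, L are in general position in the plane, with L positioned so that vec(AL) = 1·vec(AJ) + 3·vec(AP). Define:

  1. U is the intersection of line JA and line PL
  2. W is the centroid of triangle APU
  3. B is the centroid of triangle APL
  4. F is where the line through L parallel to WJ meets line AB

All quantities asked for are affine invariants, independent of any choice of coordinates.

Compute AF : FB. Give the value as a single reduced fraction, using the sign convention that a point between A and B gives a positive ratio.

AF:FB = -23/13

Choose coordinates A = (0, 0), J = (1, 0), P = (0, 1), L = (1, 3).
1. U is the intersection of line JA and line PL ⇒ U = (-1/2, 0)
2. W is the centroid of triangle APU ⇒ W = (-1/6, 1/3)
3. B is the centroid of triangle APL ⇒ B = (1/3, 4/3)
4. F is where the line through L parallel to WJ meets line AB ⇒ F = (23/30, 46/15)
F = A + t·(B−A) with t = 23/10, so AF:FB = t:(1−t) = 23/10:-13/10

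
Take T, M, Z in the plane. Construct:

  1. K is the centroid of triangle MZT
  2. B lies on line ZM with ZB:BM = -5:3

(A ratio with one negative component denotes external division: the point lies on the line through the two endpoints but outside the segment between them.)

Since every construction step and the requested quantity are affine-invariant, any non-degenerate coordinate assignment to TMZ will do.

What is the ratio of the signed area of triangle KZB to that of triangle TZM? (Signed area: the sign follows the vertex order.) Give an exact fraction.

Work in coordinates with T = (0, 0), M = (1, 0), Z = (0, 1).
1. K is the centroid of triangle MZT ⇒ K = (1/3, 1/3)
2. B lies on line ZM with ZB:BM = -5:3 ⇒ B = (5/2, -3/2)
2·[KZB] = -5/6, 2·[TZM] = -1
[KZB]:[TZM] = -5/6:-1 = 5/6

[KZB]:[TZM] = 5/6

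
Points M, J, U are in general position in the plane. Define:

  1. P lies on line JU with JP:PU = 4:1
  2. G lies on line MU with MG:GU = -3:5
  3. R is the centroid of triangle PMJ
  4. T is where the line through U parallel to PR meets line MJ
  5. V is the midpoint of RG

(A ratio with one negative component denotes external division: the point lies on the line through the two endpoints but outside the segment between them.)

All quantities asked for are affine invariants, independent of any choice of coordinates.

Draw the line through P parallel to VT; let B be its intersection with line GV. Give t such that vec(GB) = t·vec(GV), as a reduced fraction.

t = 134/15

Choose coordinates M = (0, 0), J = (1, 0), U = (0, 1).
1. P lies on line JU with JP:PU = 4:1 ⇒ P = (1/5, 4/5)
2. G lies on line MU with MG:GU = -3:5 ⇒ G = (0, -3/2)
3. R is the centroid of triangle PMJ ⇒ R = (2/5, 4/15)
4. T is where the line through U parallel to PR meets line MJ ⇒ T = (3/8, 0)
5. V is the midpoint of RG ⇒ V = (1/5, -37/60)
through P parallel to VT: direction (7/40, 37/60); meets GV at B = (134/75, 1438/225)
B = G + t·(V−G) with t = 134/15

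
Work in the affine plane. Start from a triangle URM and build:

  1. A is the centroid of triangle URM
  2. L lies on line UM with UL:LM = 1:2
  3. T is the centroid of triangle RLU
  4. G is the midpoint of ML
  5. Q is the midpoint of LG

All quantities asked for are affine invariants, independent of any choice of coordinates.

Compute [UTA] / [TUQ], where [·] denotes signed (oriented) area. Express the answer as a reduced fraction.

Choose coordinates U = (0, 0), R = (1, 0), M = (0, 1).
1. A is the centroid of triangle URM ⇒ A = (1/3, 1/3)
2. L lies on line UM with UL:LM = 1:2 ⇒ L = (0, 1/3)
3. T is the centroid of triangle RLU ⇒ T = (1/3, 1/9)
4. G is the midpoint of ML ⇒ G = (0, 2/3)
5. Q is the midpoint of LG ⇒ Q = (0, 1/2)
2·[UTA] = 2/27, 2·[TUQ] = -1/6
[UTA]:[TUQ] = 2/27:-1/6 = -4/9

[UTA]:[TUQ] = -4/9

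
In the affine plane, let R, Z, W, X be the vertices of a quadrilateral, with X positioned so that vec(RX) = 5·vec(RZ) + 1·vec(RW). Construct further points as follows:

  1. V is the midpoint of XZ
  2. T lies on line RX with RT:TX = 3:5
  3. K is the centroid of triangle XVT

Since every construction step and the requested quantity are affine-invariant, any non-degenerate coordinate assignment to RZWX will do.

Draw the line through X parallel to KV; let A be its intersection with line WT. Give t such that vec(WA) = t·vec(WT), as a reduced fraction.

Set R = (0, 0), Z = (1, 0), W = (0, 1), X = (5, 1); any affine frame gives the same invariant.
1. V is the midpoint of XZ ⇒ V = (3, 1/2)
2. T lies on line RX with RT:TX = 3:5 ⇒ T = (15/8, 3/8)
3. K is the centroid of triangle XVT ⇒ K = (79/24, 5/8)
through X parallel to KV: direction (-7/24, -1/8); meets WT at A = (45/16, 1/16)
A = W + t·(T−W) with t = 3/2

t = 3/2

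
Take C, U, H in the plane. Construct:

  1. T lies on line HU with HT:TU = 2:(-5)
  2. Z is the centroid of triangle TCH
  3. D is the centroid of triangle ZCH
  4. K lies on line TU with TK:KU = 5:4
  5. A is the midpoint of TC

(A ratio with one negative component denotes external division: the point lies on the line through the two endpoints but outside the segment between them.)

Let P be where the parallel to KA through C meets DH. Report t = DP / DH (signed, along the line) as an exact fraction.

Assign C = (0, 0), U = (1, 0), H = (0, 1) — the answer is frame-independent, so this choice is without loss of generality.
1. T lies on line HU with HT:TU = 2:(-5) ⇒ T = (-2/3, 5/3)
2. Z is the centroid of triangle TCH ⇒ Z = (-2/9, 8/9)
3. D is the centroid of triangle ZCH ⇒ D = (-2/27, 17/27)
4. K lies on line TU with TK:KU = 5:4 ⇒ K = (7/27, 20/27)
5. A is the midpoint of TC ⇒ A = (-1/3, 5/6)
through C parallel to KA: direction (-16/27, 5/54); meets DH at P = (-32/165, 1/33)
P = D + t·(H−D) with t = -89/55

t = -89/55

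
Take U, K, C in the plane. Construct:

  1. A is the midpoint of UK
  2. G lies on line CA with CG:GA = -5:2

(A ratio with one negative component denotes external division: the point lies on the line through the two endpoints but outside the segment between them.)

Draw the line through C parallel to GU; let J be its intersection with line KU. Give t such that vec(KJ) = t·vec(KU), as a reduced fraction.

Assign U = (0, 0), K = (1, 0), C = (0, 1) — the answer is frame-independent, so this choice is without loss of generality.
1. A is the midpoint of UK ⇒ A = (1/2, 0)
2. G lies on line CA with CG:GA = -5:2 ⇒ G = (5/6, -2/3)
through C parallel to GU: direction (-5/6, 2/3); meets KU at J = (5/4, 0)
J = K + t·(U−K) with t = -1/4

t = -1/4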